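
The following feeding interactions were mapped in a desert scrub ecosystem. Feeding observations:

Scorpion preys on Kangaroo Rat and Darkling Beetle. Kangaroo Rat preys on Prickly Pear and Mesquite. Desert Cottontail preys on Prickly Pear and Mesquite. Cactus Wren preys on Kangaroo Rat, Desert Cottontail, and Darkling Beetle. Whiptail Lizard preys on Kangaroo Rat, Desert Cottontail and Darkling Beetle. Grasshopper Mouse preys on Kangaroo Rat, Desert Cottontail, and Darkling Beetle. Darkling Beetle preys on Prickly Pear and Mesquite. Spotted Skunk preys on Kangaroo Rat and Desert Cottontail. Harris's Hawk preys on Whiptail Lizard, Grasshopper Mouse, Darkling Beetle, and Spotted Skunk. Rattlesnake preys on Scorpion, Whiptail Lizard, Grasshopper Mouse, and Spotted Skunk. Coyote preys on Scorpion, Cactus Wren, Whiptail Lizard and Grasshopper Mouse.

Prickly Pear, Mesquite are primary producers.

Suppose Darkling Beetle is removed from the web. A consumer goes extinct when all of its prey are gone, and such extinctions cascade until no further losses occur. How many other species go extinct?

0

Remove Darkling Beetle.
Every predator of it retains at least one other prey: Grasshopper Mouse still has Kangaroo Rat, Desert Cottontail; Scorpion still has Kangaroo Rat; Cactus Wren still has Kangaroo Rat, Desert Cottontail; Whiptail Lizard still has Kangaroo Rat, Desert Cottontail; Harris's Hawk still has Grasshopper Mouse, Spotted Skunk, Whiptail Lizard.
No consumer loses all prey, so no secondary extinctions occur.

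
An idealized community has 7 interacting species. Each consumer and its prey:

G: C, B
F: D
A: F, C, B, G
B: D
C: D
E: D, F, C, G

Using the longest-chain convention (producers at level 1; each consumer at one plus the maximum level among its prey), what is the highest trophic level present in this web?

4

Producers (level 1): D.
D → C → G → E gives E level 4.
No species has a prey at level 4, so no species reaches level 5.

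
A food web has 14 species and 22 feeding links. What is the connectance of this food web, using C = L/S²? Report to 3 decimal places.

The web has S = 14 species and L = 22 feeding links.
C = L / S² = 22 / 196 = 0.1122 ≈ 0.112.

C = 0.112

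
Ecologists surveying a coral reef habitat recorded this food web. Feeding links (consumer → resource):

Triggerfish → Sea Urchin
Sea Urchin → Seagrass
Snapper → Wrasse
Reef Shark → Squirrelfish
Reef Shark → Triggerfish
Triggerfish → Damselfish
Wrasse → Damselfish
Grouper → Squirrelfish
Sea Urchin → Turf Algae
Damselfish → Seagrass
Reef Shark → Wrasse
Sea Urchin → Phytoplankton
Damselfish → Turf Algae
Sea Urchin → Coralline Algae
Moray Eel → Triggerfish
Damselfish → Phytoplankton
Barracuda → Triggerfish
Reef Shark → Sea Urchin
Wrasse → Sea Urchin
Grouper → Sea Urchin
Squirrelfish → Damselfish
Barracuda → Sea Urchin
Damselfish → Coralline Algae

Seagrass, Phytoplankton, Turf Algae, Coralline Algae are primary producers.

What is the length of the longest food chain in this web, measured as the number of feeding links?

3 links

One longest chain: Seagrass → Damselfish → Wrasse → Snapper.
It has 4 species and 3 links.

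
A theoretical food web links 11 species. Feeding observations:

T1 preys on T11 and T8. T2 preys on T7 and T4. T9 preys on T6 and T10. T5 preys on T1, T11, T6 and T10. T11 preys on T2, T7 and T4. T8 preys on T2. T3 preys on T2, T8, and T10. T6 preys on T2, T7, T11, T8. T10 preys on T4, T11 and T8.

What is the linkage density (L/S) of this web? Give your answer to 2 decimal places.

L/S = 2.18

There are L = 24 links among S = 11 species.
L/S = 24/11 = 2.1818 ≈ 2.18.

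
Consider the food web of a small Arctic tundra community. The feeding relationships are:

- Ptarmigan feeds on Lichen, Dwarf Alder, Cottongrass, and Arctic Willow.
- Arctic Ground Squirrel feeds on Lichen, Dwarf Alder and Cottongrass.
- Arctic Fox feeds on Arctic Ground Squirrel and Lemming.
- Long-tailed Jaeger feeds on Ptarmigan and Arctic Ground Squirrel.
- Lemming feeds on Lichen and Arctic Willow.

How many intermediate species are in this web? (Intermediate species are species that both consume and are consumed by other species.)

3

Intermediate species (has both prey and predators): Ptarmigan, Lemming, Arctic Ground Squirrel.
Count: 3.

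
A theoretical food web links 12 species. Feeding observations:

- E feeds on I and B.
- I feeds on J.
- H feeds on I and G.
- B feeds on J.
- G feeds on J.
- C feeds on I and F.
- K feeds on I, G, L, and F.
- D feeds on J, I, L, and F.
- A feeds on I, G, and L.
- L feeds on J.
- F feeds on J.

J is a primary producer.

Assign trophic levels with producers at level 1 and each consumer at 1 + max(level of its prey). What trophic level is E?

J is a producer → level 1.
B eats J → level 2.
E eats B (level 2); other prey at levels: I 2 → level 3.

Trophic level 3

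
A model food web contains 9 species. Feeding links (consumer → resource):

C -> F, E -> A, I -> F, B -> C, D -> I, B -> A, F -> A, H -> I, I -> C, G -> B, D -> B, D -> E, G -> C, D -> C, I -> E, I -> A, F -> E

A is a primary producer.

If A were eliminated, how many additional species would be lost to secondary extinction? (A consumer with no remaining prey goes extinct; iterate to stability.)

8

Remove A.
Round 1: E (all prey gone) → extinct.
Round 2: F (all prey gone) → extinct.
Round 3: C (all prey gone) → extinct.
Round 4: B (all prey gone), I (all prey gone) → extinct.
Round 5: D (all prey gone), H (all prey gone), G (all prey gone) → extinct.
No further losses. Total secondary extinctions: 8.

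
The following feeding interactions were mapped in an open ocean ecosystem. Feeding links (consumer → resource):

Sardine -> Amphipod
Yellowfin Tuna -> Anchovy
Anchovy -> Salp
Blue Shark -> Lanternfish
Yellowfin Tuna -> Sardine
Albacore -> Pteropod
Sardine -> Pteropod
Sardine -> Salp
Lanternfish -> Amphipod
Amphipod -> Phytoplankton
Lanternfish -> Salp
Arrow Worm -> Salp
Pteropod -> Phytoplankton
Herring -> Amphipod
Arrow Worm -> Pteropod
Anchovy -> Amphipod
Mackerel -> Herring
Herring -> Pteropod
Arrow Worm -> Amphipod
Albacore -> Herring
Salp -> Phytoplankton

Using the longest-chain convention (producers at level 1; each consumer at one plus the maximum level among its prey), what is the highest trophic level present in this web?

4

Producers (level 1): Phytoplankton.
Phytoplankton → Pteropod → Herring → Albacore gives Albacore level 4.
No species has a prey at level 4, so no species reaches level 5.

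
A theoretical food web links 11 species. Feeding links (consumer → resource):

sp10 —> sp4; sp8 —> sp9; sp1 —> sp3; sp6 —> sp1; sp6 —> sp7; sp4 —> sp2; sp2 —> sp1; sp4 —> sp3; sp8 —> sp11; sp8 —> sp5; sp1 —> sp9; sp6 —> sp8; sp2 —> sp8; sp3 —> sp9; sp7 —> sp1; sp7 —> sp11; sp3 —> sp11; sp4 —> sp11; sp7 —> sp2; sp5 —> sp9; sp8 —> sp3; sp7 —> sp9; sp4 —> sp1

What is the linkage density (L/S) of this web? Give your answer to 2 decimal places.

L/S = 2.09

There are L = 23 links among S = 11 species.
L/S = 23/11 = 2.0909 ≈ 2.09.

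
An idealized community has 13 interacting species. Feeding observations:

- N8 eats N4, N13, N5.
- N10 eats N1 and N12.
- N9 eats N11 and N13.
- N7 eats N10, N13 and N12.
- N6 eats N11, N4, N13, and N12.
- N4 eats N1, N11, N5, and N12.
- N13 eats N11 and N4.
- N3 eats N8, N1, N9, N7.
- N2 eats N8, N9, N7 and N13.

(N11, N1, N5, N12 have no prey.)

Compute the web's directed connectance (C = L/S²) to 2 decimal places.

C = 0.17

The web has S = 13 species and L = 28 feeding links.
C = L / S² = 28 / 169 = 0.1657 ≈ 0.17.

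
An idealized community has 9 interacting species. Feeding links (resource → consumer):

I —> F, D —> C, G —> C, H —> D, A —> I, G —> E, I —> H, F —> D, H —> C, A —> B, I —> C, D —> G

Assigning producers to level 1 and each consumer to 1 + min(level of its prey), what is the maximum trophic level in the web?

Producers (level 1): A.
Following each consumer down to its lowest-level prey: A → I → F → D → G → E (levels 1 through 6).
All prey of E (G 5) are at level 5 or above, so E is at level 1 + 5 = 6.
Every consumer has at least one prey at level 5 or below, so none exceeds level 6.

6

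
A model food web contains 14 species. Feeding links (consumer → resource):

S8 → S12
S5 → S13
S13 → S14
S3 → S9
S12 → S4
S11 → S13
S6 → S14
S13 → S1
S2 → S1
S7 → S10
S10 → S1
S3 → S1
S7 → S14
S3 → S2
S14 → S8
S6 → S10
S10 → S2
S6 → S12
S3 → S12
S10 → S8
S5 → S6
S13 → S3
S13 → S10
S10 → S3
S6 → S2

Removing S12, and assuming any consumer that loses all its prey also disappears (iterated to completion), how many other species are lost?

Remove S12.
Round 1: S8 (all prey gone) → extinct.
Round 2: S14 (all prey gone) → extinct.
No further losses. Total secondary extinctions: 2.

2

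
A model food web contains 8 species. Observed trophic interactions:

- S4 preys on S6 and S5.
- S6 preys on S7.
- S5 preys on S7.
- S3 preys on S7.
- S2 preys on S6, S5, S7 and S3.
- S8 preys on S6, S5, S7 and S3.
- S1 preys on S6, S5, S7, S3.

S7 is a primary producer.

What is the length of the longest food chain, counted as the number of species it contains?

3 species

One longest chain: S7 → S5 → S4.
It has 3 species and 2 links.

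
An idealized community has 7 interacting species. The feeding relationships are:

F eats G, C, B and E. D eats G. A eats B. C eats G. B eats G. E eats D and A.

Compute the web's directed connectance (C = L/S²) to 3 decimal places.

C = 0.204

The web has S = 7 species and L = 10 feeding links.
C = L / S² = 10 / 49 = 0.2041 ≈ 0.204.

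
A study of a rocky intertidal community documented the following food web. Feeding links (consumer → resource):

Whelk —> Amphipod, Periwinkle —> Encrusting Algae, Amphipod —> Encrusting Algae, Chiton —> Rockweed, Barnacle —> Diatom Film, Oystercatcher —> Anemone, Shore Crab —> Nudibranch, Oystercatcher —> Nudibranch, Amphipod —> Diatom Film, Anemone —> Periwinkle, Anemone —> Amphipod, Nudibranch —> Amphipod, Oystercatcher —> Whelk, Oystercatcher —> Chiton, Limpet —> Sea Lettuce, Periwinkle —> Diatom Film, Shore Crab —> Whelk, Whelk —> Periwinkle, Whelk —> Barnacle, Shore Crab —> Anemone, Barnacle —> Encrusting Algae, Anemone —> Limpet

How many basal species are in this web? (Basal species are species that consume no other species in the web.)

4

Basal species (no prey listed): Diatom Film, Encrusting Algae, Rockweed, Sea Lettuce.
Count: 4.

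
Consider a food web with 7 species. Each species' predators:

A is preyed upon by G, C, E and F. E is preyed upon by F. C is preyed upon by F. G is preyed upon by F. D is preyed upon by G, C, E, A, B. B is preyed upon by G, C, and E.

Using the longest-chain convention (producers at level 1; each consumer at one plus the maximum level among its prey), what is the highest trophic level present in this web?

4

Producers (level 1): D.
D → B → G → F gives F level 4.
No species has a prey at level 4, so no species reaches level 5.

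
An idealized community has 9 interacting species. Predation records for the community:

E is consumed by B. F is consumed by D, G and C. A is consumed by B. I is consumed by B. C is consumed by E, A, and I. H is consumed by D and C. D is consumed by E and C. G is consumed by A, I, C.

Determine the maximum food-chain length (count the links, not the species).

One longest chain: F → D → C → A → B.
It has 5 species and 4 links.

4 links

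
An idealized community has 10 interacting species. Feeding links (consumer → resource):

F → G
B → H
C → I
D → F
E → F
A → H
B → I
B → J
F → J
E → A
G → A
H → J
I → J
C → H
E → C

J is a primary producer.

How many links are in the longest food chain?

One longest chain: J → H → A → G → F → D.
It has 6 species and 5 links.

5 links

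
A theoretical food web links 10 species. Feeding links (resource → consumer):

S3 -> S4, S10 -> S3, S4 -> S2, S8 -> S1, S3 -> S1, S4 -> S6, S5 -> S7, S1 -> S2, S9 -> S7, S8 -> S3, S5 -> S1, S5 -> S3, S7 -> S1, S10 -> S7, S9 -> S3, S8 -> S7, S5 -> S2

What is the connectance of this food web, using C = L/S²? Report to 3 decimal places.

C = 0.170

The web has S = 10 species and L = 17 feeding links.
C = L / S² = 17 / 100 = 0.1700 ≈ 0.170.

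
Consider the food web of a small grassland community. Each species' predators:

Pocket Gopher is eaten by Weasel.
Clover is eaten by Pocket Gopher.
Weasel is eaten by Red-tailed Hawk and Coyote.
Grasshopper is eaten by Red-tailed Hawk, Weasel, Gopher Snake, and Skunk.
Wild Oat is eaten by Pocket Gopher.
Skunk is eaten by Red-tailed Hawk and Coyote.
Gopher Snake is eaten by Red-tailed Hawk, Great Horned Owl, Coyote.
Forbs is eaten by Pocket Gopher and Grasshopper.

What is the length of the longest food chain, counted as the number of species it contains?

4 species

One longest chain: Forbs → Grasshopper → Gopher Snake → Great Horned Owl.
It has 4 species and 3 links.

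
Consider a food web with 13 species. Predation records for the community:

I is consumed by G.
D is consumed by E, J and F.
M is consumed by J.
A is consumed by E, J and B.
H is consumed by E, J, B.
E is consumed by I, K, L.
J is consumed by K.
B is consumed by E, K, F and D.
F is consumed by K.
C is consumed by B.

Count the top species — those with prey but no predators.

Top species (has prey, but nothing eats it): L, K, G.
Count: 3.

3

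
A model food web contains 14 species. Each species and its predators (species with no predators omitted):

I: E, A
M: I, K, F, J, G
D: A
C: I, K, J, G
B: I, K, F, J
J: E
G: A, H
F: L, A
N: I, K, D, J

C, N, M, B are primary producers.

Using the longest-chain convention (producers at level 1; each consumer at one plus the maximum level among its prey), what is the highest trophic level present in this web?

3

Producers (level 1): C, N, M, B.
C → J → E gives E level 3.
No species has a prey at level 3, so no species reaches level 4.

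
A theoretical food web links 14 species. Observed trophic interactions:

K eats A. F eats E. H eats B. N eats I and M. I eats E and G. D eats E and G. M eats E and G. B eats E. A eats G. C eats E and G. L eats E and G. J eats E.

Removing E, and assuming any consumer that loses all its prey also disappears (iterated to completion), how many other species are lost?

Remove E.
Round 1: B (all prey gone), F (all prey gone), J (all prey gone) → extinct.
Round 2: H (all prey gone) → extinct.
No further losses. Total secondary extinctions: 4.

4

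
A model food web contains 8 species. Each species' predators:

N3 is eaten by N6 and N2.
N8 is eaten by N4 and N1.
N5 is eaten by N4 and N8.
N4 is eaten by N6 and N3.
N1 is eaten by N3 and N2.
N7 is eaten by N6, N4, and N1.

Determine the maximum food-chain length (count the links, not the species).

4 links

One longest chain: N5 → N8 → N4 → N3 → N6.
It has 5 species and 4 links.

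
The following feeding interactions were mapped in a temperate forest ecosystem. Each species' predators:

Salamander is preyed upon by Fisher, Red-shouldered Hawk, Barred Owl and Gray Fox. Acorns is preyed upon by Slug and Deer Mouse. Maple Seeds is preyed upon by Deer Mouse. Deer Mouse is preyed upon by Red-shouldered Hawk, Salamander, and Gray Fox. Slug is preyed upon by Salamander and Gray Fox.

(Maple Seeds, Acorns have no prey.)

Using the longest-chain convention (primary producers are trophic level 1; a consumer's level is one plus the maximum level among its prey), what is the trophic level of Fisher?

Trophic level 4

Maple Seeds is a producer → level 1.
Deer Mouse eats Maple Seeds (level 1); other prey at levels: Acorns 1 → level 2.
Salamander eats Deer Mouse (level 2); other prey at levels: Slug 2 → level 3.
Fisher eats Salamander → level 4.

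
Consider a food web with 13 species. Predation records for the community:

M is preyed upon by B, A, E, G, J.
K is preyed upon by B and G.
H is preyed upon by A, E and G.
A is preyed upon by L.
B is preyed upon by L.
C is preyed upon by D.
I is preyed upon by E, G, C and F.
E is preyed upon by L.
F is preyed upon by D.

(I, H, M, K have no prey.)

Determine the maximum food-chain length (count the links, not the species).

One longest chain: H → A → L.
It has 3 species and 2 links.

2 links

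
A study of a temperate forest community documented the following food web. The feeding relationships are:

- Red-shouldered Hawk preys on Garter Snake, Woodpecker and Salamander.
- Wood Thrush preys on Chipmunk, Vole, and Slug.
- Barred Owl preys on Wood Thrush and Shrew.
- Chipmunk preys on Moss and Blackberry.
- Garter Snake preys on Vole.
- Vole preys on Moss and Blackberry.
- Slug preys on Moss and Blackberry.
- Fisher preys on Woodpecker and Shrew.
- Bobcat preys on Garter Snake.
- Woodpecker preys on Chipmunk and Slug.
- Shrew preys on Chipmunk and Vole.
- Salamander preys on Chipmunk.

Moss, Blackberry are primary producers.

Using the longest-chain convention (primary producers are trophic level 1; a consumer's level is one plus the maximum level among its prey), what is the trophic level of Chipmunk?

Moss is a producer → level 1.
Chipmunk eats Moss (level 1); other prey at levels: Blackberry 1 → level 2.

Trophic level 2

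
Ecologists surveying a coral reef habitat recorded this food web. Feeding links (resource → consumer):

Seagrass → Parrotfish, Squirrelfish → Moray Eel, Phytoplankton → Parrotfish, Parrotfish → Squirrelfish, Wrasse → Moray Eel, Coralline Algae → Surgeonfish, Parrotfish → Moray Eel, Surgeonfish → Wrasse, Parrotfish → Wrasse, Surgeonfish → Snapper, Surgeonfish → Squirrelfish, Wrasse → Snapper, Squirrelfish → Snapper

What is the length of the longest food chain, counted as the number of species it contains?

One longest chain: Phytoplankton → Parrotfish → Wrasse → Snapper.
It has 4 species and 3 links.

4 species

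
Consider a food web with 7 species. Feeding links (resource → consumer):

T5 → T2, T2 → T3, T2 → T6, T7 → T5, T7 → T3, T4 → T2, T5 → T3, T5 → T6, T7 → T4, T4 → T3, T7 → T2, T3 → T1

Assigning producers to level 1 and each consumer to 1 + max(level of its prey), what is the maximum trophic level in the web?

Producers (level 1): T7.
T7 → T5 → T2 → T3 → T1 gives T1 level 5.
No species has a prey at level 5, so no species reaches level 6.

5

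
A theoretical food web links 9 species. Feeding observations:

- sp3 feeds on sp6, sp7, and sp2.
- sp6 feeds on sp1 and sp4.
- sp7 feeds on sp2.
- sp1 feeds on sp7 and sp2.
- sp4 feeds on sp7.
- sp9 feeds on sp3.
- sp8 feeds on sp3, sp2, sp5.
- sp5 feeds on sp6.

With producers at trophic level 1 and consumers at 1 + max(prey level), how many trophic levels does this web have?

Producers (level 1): sp2.
sp2 → sp7 → sp4 → sp6 → sp3 → sp8 gives sp8 level 6.
No species has a prey at level 6, so no species reaches level 7.

6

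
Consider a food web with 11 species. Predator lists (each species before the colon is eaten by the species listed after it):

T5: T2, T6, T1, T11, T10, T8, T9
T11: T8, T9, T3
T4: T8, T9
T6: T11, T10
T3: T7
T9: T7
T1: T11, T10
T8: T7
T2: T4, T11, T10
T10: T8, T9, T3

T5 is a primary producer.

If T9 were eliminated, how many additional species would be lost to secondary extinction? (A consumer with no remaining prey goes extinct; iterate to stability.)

Remove T9.
Every predator of it retains at least one other prey: T7 still has T8, T3.
No consumer loses all prey, so no secondary extinctions occur.

0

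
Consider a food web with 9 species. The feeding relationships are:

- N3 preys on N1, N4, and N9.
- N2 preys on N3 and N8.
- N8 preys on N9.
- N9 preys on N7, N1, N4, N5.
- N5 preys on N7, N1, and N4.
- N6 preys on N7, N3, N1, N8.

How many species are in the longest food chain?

One longest chain: N4 → N5 → N9 → N3 → N6.
It has 5 species and 4 links.

5 species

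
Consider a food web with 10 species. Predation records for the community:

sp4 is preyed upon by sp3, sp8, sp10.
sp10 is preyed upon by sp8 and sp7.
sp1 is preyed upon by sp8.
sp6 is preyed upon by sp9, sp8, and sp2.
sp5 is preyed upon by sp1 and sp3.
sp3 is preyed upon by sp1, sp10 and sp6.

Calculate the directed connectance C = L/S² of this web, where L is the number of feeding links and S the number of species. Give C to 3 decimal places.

C = 0.140

The web has S = 10 species and L = 14 feeding links.
C = L / S² = 14 / 100 = 0.1400 ≈ 0.140.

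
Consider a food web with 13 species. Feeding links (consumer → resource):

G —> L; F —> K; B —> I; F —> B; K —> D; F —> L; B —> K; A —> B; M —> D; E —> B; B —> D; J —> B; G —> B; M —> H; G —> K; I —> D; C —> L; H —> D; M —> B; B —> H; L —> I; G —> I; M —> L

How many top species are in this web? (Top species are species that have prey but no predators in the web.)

Top species (has prey, but nothing eats it): E, F, C, A, M, G, J.
Count: 7.

7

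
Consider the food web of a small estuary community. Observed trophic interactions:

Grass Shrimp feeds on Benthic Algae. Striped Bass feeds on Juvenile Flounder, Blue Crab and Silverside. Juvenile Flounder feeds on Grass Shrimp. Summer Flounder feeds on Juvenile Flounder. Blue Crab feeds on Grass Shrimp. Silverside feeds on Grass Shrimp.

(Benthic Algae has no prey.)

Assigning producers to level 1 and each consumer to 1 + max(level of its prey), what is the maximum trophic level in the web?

4

Producers (level 1): Benthic Algae.
Benthic Algae → Grass Shrimp → Juvenile Flounder → Summer Flounder gives Summer Flounder level 4.
No species has a prey at level 4, so no species reaches level 5.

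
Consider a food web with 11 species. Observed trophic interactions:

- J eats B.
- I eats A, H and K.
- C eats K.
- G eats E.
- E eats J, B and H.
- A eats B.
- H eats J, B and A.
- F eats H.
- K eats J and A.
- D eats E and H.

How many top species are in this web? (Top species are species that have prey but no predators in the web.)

Top species (has prey, but nothing eats it): C, F, I, G, D.
Count: 5.

5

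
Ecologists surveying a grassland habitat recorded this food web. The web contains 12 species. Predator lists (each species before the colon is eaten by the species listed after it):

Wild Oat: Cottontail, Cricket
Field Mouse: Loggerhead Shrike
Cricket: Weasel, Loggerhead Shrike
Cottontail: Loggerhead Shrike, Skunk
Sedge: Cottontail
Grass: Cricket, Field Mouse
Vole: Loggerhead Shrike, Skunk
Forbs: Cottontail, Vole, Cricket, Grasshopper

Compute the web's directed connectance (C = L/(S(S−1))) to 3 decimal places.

The web has S = 12 species and L = 16 feeding links.
C = L / (S(S−1)) = 16 / 132 = 0.1212 ≈ 0.121.

C = 0.121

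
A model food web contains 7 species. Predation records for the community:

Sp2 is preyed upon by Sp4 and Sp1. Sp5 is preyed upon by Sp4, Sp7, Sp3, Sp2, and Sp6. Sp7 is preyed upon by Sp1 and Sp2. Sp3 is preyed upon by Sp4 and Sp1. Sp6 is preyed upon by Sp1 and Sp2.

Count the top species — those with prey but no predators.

2

Top species (has prey, but nothing eats it): Sp4, Sp1.
Count: 2.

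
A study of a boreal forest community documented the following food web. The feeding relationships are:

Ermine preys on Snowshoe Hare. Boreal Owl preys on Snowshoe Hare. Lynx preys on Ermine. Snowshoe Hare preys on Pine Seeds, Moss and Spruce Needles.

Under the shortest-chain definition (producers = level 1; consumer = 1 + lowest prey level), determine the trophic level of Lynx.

Trophic level 4

Pine Seeds is a producer → level 1.
Snowshoe Hare eats Pine Seeds → level 2.
Ermine eats Snowshoe Hare → level 3.
Lynx eats Ermine → level 4.
No prey of Lynx is below level 3, so 4 is the minimum.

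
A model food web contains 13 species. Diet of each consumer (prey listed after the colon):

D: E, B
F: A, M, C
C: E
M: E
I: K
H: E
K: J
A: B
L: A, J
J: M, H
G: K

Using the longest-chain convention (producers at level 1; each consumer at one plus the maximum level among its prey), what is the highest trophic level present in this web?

5

Producers (level 1): E, B.
E → M → J → K → G gives G level 5.
No species has a prey at level 5, so no species reaches level 6.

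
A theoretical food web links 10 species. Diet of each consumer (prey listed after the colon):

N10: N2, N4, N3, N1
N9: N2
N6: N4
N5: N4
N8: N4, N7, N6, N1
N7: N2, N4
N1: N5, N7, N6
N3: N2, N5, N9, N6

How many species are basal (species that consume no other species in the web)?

2

Basal species (no prey listed): N2, N4.
Count: 2.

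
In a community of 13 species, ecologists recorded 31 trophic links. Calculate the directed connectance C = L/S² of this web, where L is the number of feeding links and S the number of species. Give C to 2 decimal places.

The web has S = 13 species and L = 31 feeding links.
C = L / S² = 31 / 169 = 0.1834 ≈ 0.18.

C = 0.18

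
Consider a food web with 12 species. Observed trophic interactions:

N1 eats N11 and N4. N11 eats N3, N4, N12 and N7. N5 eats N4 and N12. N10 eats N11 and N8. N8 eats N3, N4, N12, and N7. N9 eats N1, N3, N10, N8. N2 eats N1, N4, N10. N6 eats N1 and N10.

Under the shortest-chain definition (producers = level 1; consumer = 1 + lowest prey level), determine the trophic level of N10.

Trophic level 3

N7 is a producer → level 1.
N11 eats N7 → level 2.
N10 eats N11 → level 3.
No prey of N10 is below level 2, so 3 is the minimum.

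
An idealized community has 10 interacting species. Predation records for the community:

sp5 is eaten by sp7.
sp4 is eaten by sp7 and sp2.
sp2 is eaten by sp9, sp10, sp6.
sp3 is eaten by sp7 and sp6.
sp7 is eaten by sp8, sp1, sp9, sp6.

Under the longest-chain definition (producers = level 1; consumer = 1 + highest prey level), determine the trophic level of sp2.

sp4 is a producer → level 1.
sp2 eats sp4 → level 2.

Trophic level 2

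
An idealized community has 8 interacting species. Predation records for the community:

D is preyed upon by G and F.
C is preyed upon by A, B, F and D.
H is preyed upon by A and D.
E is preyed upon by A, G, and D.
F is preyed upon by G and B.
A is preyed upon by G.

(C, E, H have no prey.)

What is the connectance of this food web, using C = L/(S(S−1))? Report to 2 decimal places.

The web has S = 8 species and L = 14 feeding links.
C = L / (S(S−1)) = 14 / 56 = 0.2500 ≈ 0.25.

C = 0.25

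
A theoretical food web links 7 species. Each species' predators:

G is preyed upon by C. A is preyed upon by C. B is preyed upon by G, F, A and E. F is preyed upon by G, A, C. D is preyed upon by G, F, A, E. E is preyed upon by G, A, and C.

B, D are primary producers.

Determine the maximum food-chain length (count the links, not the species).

3 links

One longest chain: B → E → G → C.
It has 4 species and 3 links.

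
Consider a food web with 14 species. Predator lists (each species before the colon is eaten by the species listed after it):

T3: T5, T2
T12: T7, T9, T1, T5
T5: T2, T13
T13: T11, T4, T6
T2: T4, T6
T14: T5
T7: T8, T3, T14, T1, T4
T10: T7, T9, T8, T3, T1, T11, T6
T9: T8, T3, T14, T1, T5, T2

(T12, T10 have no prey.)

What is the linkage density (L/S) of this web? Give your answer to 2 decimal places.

L/S = 2.29

There are L = 32 links among S = 14 species.
L/S = 32/14 = 2.2857 ≈ 2.29.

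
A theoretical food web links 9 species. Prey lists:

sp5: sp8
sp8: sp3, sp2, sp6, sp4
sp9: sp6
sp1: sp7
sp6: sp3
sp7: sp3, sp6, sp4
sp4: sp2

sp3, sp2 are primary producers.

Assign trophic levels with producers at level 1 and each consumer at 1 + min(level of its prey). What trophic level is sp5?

sp3 is a producer → level 1.
sp8 eats sp3 → level 2.
sp5 eats sp8 → level 3.
No prey of sp5 is below level 2, so 3 is the minimum.

Trophic level 3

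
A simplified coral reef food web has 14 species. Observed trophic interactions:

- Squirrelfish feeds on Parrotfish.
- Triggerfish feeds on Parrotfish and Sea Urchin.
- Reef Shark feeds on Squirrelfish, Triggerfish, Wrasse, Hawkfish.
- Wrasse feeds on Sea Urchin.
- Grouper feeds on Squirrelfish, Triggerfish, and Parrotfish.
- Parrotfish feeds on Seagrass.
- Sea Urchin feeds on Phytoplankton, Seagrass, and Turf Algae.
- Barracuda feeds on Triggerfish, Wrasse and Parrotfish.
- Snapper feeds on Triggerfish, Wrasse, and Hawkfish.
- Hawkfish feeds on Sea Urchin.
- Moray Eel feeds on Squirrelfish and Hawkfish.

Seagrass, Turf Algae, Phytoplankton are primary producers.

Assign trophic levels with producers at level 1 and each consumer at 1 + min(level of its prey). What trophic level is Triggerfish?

Seagrass is a producer → level 1.
Parrotfish eats Seagrass → level 2.
Triggerfish eats Parrotfish → level 3.
No prey of Triggerfish is below level 2, so 3 is the minimum.

Trophic level 3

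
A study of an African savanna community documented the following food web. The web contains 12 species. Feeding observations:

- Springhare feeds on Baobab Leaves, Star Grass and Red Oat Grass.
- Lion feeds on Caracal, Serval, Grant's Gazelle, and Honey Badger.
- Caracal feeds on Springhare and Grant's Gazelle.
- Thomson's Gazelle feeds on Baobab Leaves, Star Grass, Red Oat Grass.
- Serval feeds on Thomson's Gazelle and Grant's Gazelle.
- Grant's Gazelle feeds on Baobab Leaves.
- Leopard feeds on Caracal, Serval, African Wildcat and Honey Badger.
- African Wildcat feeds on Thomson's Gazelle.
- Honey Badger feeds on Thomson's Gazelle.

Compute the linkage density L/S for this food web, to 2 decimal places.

There are L = 21 links among S = 12 species.
L/S = 21/12 = 1.7500 ≈ 1.75.

L/S = 1.75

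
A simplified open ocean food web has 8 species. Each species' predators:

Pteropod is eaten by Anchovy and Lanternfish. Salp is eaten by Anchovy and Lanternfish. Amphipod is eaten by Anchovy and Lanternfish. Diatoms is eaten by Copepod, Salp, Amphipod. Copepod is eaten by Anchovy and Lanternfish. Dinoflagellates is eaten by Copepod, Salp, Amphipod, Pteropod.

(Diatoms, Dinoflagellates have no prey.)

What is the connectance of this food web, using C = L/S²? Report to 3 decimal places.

The web has S = 8 species and L = 15 feeding links.
C = L / S² = 15 / 64 = 0.2344 ≈ 0.234.

C = 0.234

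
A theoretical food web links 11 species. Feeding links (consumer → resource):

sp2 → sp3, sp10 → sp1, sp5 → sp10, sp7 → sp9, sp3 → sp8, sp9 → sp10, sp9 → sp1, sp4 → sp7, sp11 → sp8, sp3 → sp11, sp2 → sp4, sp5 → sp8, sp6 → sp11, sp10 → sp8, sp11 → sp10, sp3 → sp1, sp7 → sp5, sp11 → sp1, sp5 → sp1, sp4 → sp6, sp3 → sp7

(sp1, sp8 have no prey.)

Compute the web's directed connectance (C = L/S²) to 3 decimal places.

The web has S = 11 species and L = 21 feeding links.
C = L / S² = 21 / 121 = 0.1736 ≈ 0.174.

C = 0.174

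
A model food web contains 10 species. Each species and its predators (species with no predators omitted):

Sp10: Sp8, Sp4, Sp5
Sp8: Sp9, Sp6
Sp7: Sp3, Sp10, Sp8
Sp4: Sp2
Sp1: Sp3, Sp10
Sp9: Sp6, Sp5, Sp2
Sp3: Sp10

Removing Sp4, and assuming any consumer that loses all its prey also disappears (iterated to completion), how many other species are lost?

Remove Sp4.
Every predator of it retains at least one other prey: Sp2 still has Sp9.
No consumer loses all prey, so no secondary extinctions occur.

0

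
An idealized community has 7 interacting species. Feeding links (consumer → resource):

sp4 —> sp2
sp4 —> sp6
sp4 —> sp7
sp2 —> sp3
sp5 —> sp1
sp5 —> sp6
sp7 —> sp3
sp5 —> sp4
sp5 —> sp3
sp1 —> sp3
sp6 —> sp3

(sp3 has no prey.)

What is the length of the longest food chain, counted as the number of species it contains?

One longest chain: sp3 → sp2 → sp4 → sp5.
It has 4 species and 3 links.

4 species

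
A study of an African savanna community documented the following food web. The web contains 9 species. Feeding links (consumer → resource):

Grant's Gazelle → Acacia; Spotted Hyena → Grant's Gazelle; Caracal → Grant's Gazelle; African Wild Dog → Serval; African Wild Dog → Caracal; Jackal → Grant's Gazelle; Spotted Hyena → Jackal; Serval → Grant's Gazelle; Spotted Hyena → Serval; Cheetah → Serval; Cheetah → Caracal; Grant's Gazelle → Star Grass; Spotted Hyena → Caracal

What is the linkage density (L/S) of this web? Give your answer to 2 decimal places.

L/S = 1.44

There are L = 13 links among S = 9 species.
L/S = 13/9 = 1.4444 ≈ 1.44.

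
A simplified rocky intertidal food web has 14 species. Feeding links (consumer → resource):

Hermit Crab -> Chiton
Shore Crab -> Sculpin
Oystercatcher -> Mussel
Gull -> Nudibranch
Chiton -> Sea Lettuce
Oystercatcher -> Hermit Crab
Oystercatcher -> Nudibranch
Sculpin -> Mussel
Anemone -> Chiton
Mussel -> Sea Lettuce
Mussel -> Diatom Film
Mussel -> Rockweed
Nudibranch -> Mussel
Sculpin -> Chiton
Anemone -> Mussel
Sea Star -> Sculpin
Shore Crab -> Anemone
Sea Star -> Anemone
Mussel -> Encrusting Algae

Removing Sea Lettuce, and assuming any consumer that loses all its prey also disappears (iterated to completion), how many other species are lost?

2

Remove Sea Lettuce.
Round 1: Chiton (all prey gone) → extinct.
Round 2: Hermit Crab (all prey gone) → extinct.
No further losses. Total secondary extinctions: 2.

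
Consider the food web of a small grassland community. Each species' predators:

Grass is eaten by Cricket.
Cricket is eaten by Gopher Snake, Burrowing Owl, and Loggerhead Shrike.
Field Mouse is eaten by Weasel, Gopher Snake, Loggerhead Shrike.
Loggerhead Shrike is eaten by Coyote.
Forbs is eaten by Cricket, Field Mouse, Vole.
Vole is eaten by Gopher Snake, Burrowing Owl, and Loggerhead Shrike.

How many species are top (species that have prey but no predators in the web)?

4

Top species (has prey, but nothing eats it): Gopher Snake, Weasel, Burrowing Owl, Coyote.
Count: 4.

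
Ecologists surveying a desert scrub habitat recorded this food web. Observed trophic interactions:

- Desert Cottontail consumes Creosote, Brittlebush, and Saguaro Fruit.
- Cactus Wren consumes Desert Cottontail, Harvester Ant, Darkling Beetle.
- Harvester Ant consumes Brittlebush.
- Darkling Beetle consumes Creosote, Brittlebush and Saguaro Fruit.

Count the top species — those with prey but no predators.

Top species (has prey, but nothing eats it): Cactus Wren.
Count: 1.

1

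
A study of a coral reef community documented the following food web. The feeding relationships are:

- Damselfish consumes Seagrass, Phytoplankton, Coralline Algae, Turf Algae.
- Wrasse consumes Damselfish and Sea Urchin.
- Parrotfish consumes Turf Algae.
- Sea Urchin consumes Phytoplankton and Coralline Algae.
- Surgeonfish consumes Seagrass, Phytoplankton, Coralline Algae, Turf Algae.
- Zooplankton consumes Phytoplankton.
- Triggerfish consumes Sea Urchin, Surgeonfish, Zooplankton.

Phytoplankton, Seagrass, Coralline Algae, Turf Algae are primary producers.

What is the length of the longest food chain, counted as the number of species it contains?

One longest chain: Phytoplankton → Sea Urchin → Wrasse.
It has 3 species and 2 links.

3 species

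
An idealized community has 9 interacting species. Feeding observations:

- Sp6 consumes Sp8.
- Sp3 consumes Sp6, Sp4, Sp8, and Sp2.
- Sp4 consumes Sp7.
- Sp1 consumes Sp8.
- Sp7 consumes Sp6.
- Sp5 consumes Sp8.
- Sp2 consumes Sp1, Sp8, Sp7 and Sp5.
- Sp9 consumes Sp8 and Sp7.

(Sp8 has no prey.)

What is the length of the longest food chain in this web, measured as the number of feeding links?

4 links

One longest chain: Sp8 → Sp6 → Sp7 → Sp4 → Sp3.
It has 5 species and 4 links.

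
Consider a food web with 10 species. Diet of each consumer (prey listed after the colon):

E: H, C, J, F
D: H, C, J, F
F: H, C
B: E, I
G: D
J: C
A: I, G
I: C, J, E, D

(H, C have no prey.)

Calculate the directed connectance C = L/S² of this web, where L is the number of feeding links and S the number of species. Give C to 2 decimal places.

The web has S = 10 species and L = 20 feeding links.
C = L / S² = 20 / 100 = 0.2000 ≈ 0.20.

C = 0.20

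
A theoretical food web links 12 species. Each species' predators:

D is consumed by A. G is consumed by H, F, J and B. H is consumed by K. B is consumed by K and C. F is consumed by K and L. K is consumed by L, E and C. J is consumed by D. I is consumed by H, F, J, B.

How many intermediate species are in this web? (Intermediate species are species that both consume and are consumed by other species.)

6

Intermediate species (has both prey and predators): F, B, J, H, D, K.
Count: 6.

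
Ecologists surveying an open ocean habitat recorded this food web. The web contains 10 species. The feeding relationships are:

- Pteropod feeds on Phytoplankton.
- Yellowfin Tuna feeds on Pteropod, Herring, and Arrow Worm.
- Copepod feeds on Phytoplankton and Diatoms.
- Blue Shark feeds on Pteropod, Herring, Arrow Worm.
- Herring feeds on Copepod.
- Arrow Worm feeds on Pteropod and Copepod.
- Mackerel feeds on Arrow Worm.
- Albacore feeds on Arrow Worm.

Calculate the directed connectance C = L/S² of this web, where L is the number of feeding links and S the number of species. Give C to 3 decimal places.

C = 0.140

The web has S = 10 species and L = 14 feeding links.
C = L / S² = 14 / 100 = 0.1400 ≈ 0.140.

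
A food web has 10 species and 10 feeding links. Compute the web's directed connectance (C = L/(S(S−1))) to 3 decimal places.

The web has S = 10 species and L = 10 feeding links.
C = L / (S(S−1)) = 10 / 90 = 0.1111 ≈ 0.111.

C = 0.111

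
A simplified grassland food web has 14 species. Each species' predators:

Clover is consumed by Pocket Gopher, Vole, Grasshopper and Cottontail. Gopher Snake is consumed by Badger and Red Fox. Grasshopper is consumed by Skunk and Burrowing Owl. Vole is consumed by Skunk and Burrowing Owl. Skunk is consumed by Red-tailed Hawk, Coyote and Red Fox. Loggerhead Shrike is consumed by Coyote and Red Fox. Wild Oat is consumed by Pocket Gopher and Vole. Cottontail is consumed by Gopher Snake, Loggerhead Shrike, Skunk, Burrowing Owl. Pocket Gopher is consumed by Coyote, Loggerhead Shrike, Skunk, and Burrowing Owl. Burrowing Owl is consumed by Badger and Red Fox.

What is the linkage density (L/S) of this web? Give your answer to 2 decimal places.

L/S = 1.93

There are L = 27 links among S = 14 species.
L/S = 27/14 = 1.9286 ≈ 1.93.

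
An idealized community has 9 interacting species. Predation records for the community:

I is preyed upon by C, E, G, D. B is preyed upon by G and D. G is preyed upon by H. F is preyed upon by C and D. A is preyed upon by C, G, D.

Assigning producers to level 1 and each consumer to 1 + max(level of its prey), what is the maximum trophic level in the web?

3

Producers (level 1): B, I, F, A.
B → G → H gives H level 3.
No species has a prey at level 3, so no species reaches level 4.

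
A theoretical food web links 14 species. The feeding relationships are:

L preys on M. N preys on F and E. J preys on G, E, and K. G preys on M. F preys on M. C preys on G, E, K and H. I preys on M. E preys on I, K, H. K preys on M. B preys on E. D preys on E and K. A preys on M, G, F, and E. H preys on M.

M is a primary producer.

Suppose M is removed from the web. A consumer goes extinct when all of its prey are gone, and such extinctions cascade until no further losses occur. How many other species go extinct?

Remove M.
Round 1: L (all prey gone), F (all prey gone), K (all prey gone), I (all prey gone), G (all prey gone), H (all prey gone) → extinct.
Round 2: E (all prey gone) → extinct.
Round 3: D (all prey gone), C (all prey gone), J (all prey gone), N (all prey gone), A (all prey gone), B (all prey gone) → extinct.
No further losses. Total secondary extinctions: 13.

13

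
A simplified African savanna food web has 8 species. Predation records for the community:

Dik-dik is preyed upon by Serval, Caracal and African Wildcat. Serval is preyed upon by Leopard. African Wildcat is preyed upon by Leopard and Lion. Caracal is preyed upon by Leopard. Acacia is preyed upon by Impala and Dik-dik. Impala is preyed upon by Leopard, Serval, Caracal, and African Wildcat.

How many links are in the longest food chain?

One longest chain: Acacia → Impala → Serval → Leopard.
It has 4 species and 3 links.

3 links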